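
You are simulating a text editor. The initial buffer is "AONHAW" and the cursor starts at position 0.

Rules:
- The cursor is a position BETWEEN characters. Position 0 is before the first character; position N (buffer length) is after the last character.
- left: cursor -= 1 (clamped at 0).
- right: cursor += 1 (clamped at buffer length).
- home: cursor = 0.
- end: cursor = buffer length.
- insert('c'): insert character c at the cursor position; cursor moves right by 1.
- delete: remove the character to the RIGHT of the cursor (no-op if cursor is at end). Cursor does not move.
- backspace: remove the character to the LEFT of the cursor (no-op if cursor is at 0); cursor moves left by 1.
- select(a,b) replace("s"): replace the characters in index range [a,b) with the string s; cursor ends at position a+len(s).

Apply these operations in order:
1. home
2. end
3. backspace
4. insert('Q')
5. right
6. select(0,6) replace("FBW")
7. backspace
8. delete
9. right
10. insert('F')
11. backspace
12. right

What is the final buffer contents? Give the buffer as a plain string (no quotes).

Answer: FB

Derivation:
After op 1 (home): buf='AONHAW' cursor=0
After op 2 (end): buf='AONHAW' cursor=6
After op 3 (backspace): buf='AONHA' cursor=5
After op 4 (insert('Q')): buf='AONHAQ' cursor=6
After op 5 (right): buf='AONHAQ' cursor=6
After op 6 (select(0,6) replace("FBW")): buf='FBW' cursor=3
After op 7 (backspace): buf='FB' cursor=2
After op 8 (delete): buf='FB' cursor=2
After op 9 (right): buf='FB' cursor=2
After op 10 (insert('F')): buf='FBF' cursor=3
After op 11 (backspace): buf='FB' cursor=2
After op 12 (right): buf='FB' cursor=2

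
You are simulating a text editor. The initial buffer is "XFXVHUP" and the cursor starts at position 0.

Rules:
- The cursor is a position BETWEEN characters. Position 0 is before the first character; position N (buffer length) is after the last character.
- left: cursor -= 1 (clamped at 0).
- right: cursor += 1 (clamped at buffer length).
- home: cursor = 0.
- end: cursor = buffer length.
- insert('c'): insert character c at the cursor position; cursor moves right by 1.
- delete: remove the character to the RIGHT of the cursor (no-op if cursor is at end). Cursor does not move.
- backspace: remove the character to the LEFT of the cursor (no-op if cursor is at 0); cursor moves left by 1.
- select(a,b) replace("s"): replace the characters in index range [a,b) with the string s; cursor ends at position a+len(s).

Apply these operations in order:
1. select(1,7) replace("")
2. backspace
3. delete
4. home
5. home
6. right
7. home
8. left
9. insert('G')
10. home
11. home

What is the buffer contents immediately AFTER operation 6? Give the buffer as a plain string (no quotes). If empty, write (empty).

After op 1 (select(1,7) replace("")): buf='X' cursor=1
After op 2 (backspace): buf='(empty)' cursor=0
After op 3 (delete): buf='(empty)' cursor=0
After op 4 (home): buf='(empty)' cursor=0
After op 5 (home): buf='(empty)' cursor=0
After op 6 (right): buf='(empty)' cursor=0

Answer: (empty)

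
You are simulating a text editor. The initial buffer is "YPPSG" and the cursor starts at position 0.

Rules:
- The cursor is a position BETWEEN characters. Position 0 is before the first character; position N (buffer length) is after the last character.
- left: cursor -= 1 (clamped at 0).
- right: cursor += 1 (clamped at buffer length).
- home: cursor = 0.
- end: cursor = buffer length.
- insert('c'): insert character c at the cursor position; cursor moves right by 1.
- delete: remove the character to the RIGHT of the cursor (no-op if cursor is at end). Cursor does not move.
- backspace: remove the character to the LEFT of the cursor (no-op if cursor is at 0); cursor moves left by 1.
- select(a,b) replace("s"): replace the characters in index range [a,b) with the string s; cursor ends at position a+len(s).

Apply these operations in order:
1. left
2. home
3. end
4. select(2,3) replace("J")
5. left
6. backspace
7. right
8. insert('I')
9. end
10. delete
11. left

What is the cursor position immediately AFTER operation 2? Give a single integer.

Answer: 0

Derivation:
After op 1 (left): buf='YPPSG' cursor=0
After op 2 (home): buf='YPPSG' cursor=0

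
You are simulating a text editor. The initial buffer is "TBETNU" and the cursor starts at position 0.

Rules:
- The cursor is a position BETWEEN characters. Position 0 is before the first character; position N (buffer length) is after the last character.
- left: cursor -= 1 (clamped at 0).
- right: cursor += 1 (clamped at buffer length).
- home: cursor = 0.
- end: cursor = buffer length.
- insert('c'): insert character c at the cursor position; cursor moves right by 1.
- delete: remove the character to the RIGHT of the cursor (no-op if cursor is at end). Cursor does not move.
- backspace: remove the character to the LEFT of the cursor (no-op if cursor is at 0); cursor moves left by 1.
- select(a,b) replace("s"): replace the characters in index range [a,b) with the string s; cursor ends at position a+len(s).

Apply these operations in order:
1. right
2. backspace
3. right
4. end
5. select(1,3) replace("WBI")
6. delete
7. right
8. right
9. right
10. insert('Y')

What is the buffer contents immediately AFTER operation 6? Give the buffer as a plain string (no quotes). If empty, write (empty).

Answer: BWBIU

Derivation:
After op 1 (right): buf='TBETNU' cursor=1
After op 2 (backspace): buf='BETNU' cursor=0
After op 3 (right): buf='BETNU' cursor=1
After op 4 (end): buf='BETNU' cursor=5
After op 5 (select(1,3) replace("WBI")): buf='BWBINU' cursor=4
After op 6 (delete): buf='BWBIU' cursor=4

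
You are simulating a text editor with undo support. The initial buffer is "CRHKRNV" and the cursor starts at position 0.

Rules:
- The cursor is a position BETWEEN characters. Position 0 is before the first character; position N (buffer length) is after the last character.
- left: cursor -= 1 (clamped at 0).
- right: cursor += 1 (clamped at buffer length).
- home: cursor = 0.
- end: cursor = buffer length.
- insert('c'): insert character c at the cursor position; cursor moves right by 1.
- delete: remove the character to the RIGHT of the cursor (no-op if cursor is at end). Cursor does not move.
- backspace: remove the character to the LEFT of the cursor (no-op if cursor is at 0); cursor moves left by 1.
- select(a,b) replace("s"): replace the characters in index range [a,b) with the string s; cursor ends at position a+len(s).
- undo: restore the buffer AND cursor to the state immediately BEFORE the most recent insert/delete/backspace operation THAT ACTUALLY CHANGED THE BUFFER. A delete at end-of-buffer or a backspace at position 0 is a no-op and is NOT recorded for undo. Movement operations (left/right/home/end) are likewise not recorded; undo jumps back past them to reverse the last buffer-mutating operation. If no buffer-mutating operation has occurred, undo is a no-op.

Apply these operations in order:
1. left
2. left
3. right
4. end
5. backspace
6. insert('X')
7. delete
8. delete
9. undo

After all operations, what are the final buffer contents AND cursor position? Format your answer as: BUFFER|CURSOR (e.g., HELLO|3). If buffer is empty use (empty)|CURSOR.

After op 1 (left): buf='CRHKRNV' cursor=0
After op 2 (left): buf='CRHKRNV' cursor=0
After op 3 (right): buf='CRHKRNV' cursor=1
After op 4 (end): buf='CRHKRNV' cursor=7
After op 5 (backspace): buf='CRHKRN' cursor=6
After op 6 (insert('X')): buf='CRHKRNX' cursor=7
After op 7 (delete): buf='CRHKRNX' cursor=7
After op 8 (delete): buf='CRHKRNX' cursor=7
After op 9 (undo): buf='CRHKRN' cursor=6

Answer: CRHKRN|6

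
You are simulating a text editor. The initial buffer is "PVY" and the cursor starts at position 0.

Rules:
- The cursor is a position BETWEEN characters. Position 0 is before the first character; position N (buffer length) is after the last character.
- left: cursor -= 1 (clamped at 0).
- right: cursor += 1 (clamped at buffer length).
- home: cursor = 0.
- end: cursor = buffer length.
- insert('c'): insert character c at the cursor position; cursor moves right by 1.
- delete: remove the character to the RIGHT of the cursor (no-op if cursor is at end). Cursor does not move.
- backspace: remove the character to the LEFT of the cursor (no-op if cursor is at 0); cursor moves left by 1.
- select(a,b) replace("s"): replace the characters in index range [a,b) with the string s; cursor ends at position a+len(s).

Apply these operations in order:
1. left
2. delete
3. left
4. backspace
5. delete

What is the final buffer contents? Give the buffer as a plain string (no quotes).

Answer: Y

Derivation:
After op 1 (left): buf='PVY' cursor=0
After op 2 (delete): buf='VY' cursor=0
After op 3 (left): buf='VY' cursor=0
After op 4 (backspace): buf='VY' cursor=0
After op 5 (delete): buf='Y' cursor=0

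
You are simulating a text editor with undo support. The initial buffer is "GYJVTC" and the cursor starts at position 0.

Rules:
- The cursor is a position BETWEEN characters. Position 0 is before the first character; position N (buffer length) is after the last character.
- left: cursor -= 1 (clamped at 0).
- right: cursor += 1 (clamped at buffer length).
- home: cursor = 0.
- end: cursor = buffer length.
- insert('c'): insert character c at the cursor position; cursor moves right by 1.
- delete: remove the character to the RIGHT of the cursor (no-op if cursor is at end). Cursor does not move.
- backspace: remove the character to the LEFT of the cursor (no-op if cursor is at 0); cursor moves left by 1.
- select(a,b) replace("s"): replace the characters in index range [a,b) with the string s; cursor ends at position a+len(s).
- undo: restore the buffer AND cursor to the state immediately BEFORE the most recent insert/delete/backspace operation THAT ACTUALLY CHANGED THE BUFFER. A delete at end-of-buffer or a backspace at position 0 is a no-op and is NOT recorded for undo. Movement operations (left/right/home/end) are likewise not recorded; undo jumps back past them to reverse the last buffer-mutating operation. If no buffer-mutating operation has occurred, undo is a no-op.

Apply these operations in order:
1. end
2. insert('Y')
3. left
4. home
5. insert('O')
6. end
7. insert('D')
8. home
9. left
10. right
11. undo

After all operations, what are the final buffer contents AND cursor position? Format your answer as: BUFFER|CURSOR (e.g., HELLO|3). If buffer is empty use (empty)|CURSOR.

After op 1 (end): buf='GYJVTC' cursor=6
After op 2 (insert('Y')): buf='GYJVTCY' cursor=7
After op 3 (left): buf='GYJVTCY' cursor=6
After op 4 (home): buf='GYJVTCY' cursor=0
After op 5 (insert('O')): buf='OGYJVTCY' cursor=1
After op 6 (end): buf='OGYJVTCY' cursor=8
After op 7 (insert('D')): buf='OGYJVTCYD' cursor=9
After op 8 (home): buf='OGYJVTCYD' cursor=0
After op 9 (left): buf='OGYJVTCYD' cursor=0
After op 10 (right): buf='OGYJVTCYD' cursor=1
After op 11 (undo): buf='OGYJVTCY' cursor=8

Answer: OGYJVTCY|8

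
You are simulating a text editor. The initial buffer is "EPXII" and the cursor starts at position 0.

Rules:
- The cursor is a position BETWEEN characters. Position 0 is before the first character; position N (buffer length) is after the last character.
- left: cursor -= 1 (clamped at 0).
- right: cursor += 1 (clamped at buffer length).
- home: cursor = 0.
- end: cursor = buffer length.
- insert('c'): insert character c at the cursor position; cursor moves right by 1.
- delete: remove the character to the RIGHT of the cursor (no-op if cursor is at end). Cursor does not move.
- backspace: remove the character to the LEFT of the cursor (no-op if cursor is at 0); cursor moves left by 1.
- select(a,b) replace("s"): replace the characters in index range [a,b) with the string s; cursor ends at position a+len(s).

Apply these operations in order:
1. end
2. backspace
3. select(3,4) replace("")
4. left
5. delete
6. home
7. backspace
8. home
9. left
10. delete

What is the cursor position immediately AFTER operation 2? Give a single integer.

After op 1 (end): buf='EPXII' cursor=5
After op 2 (backspace): buf='EPXI' cursor=4

Answer: 4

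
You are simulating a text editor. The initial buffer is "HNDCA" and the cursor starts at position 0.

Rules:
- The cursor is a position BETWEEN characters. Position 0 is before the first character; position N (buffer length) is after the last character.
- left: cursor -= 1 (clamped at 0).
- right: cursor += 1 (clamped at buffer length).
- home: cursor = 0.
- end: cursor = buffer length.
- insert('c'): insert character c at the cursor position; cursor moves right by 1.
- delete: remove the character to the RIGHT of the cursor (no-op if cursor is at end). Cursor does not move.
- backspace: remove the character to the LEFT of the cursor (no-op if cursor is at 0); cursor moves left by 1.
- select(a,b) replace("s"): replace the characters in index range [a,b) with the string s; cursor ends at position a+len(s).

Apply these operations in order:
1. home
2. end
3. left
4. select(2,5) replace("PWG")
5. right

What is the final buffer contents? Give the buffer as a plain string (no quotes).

After op 1 (home): buf='HNDCA' cursor=0
After op 2 (end): buf='HNDCA' cursor=5
After op 3 (left): buf='HNDCA' cursor=4
After op 4 (select(2,5) replace("PWG")): buf='HNPWG' cursor=5
After op 5 (right): buf='HNPWG' cursor=5

Answer: HNPWG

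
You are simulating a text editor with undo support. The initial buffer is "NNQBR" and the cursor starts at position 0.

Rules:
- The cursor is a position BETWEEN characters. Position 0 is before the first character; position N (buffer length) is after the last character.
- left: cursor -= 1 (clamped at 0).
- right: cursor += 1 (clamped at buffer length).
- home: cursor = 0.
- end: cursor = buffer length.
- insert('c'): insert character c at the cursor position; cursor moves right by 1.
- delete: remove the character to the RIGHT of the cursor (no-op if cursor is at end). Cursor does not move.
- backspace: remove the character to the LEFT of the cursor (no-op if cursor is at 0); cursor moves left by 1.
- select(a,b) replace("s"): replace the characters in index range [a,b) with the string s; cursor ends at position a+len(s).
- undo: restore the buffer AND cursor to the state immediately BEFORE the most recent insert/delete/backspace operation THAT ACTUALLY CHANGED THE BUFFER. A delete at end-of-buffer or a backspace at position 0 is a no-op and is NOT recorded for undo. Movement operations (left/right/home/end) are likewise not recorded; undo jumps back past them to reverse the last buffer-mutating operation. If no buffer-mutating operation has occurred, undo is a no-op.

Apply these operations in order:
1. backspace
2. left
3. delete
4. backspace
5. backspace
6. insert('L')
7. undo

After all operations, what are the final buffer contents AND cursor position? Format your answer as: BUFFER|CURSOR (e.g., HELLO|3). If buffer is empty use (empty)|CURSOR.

After op 1 (backspace): buf='NNQBR' cursor=0
After op 2 (left): buf='NNQBR' cursor=0
After op 3 (delete): buf='NQBR' cursor=0
After op 4 (backspace): buf='NQBR' cursor=0
After op 5 (backspace): buf='NQBR' cursor=0
After op 6 (insert('L')): buf='LNQBR' cursor=1
After op 7 (undo): buf='NQBR' cursor=0

Answer: NQBR|0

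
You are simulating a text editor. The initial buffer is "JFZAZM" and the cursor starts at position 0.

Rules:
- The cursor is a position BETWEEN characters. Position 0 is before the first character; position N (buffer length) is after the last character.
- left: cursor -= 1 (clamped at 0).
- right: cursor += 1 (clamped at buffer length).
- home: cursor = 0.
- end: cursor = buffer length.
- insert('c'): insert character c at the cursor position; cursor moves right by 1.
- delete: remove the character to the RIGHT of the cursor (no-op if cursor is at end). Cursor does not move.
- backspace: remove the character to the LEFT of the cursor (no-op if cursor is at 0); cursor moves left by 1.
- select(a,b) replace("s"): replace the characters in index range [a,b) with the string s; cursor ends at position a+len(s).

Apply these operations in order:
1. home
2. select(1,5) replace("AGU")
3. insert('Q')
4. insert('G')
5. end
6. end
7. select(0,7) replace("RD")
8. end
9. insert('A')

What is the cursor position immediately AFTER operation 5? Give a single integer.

Answer: 7

Derivation:
After op 1 (home): buf='JFZAZM' cursor=0
After op 2 (select(1,5) replace("AGU")): buf='JAGUM' cursor=4
After op 3 (insert('Q')): buf='JAGUQM' cursor=5
After op 4 (insert('G')): buf='JAGUQGM' cursor=6
After op 5 (end): buf='JAGUQGM' cursor=7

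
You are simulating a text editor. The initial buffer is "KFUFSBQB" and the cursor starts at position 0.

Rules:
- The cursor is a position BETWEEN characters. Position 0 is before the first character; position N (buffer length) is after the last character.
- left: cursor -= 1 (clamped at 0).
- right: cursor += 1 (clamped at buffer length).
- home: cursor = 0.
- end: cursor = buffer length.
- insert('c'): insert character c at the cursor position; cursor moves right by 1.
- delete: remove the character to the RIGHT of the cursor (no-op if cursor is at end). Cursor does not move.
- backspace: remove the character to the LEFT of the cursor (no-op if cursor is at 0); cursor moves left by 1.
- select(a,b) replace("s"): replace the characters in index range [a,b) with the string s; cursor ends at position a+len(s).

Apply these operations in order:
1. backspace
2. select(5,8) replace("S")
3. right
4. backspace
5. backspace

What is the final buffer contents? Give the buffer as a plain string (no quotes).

After op 1 (backspace): buf='KFUFSBQB' cursor=0
After op 2 (select(5,8) replace("S")): buf='KFUFSS' cursor=6
After op 3 (right): buf='KFUFSS' cursor=6
After op 4 (backspace): buf='KFUFS' cursor=5
After op 5 (backspace): buf='KFUF' cursor=4

Answer: KFUF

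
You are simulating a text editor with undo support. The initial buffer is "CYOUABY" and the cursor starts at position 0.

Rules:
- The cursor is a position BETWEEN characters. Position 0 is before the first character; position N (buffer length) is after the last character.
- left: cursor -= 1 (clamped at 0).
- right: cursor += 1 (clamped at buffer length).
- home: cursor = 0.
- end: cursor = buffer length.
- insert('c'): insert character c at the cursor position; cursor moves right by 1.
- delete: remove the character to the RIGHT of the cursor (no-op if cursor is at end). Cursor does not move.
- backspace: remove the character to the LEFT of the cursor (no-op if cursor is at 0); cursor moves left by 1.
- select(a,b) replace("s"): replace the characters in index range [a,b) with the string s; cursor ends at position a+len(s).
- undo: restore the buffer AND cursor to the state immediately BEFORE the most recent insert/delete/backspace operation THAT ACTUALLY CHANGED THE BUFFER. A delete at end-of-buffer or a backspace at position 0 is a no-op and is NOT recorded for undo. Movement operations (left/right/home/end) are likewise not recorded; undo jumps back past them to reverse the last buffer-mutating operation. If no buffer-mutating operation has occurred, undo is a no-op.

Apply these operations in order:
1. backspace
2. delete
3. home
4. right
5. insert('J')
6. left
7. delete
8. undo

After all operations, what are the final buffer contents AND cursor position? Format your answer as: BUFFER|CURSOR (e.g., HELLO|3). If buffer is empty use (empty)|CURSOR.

Answer: YJOUABY|1

Derivation:
After op 1 (backspace): buf='CYOUABY' cursor=0
After op 2 (delete): buf='YOUABY' cursor=0
After op 3 (home): buf='YOUABY' cursor=0
After op 4 (right): buf='YOUABY' cursor=1
After op 5 (insert('J')): buf='YJOUABY' cursor=2
After op 6 (left): buf='YJOUABY' cursor=1
After op 7 (delete): buf='YOUABY' cursor=1
After op 8 (undo): buf='YJOUABY' cursor=1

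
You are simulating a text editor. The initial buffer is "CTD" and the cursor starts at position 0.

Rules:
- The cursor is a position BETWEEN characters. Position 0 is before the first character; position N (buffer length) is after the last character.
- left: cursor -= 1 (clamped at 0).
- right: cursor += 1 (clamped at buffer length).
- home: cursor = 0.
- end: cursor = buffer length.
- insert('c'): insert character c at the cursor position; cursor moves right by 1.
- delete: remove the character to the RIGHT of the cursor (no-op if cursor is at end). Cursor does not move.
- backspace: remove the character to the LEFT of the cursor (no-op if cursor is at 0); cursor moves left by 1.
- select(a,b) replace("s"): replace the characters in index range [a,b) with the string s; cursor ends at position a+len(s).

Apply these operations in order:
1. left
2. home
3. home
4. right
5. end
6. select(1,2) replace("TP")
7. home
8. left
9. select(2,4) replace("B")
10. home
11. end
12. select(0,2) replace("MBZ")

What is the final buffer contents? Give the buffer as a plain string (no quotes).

Answer: MBZB

Derivation:
After op 1 (left): buf='CTD' cursor=0
After op 2 (home): buf='CTD' cursor=0
After op 3 (home): buf='CTD' cursor=0
After op 4 (right): buf='CTD' cursor=1
After op 5 (end): buf='CTD' cursor=3
After op 6 (select(1,2) replace("TP")): buf='CTPD' cursor=3
After op 7 (home): buf='CTPD' cursor=0
After op 8 (left): buf='CTPD' cursor=0
After op 9 (select(2,4) replace("B")): buf='CTB' cursor=3
After op 10 (home): buf='CTB' cursor=0
After op 11 (end): buf='CTB' cursor=3
After op 12 (select(0,2) replace("MBZ")): buf='MBZB' cursor=3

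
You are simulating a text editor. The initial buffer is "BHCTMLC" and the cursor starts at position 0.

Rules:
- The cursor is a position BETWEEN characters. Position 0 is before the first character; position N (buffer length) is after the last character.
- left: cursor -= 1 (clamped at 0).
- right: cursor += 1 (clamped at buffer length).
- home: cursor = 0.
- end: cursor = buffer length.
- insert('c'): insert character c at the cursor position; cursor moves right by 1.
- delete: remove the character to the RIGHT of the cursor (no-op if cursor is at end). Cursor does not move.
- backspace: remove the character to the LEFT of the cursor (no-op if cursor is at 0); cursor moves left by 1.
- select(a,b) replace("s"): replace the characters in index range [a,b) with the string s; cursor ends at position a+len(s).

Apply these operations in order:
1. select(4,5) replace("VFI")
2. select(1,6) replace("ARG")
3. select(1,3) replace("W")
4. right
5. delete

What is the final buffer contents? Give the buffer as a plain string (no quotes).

Answer: BWGLC

Derivation:
After op 1 (select(4,5) replace("VFI")): buf='BHCTVFILC' cursor=7
After op 2 (select(1,6) replace("ARG")): buf='BARGILC' cursor=4
After op 3 (select(1,3) replace("W")): buf='BWGILC' cursor=2
After op 4 (right): buf='BWGILC' cursor=3
After op 5 (delete): buf='BWGLC' cursor=3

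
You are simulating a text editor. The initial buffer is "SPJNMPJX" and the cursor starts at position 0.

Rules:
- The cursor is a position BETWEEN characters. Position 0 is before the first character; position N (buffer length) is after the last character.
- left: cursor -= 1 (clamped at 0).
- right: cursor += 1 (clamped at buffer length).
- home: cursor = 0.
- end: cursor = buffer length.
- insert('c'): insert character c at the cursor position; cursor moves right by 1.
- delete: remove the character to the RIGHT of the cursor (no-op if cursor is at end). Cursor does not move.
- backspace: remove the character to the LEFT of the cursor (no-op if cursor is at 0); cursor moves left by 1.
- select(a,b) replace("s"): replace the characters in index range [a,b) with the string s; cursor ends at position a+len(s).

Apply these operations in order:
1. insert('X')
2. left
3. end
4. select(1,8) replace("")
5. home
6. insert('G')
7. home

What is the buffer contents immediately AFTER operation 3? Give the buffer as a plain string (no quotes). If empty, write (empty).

After op 1 (insert('X')): buf='XSPJNMPJX' cursor=1
After op 2 (left): buf='XSPJNMPJX' cursor=0
After op 3 (end): buf='XSPJNMPJX' cursor=9

Answer: XSPJNMPJX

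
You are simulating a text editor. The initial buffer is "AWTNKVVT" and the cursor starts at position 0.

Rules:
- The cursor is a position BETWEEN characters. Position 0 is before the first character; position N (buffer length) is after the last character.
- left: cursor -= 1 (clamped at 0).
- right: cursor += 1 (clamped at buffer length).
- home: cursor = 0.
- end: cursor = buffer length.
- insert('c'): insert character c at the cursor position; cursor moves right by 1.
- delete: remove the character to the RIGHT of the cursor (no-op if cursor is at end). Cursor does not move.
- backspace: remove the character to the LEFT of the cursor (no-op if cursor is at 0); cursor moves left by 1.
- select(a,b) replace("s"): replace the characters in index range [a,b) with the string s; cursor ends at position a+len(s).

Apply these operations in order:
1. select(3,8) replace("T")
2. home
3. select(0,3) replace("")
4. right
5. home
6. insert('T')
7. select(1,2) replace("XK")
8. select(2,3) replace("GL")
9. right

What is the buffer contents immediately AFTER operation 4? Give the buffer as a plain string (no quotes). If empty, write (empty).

Answer: T

Derivation:
After op 1 (select(3,8) replace("T")): buf='AWTT' cursor=4
After op 2 (home): buf='AWTT' cursor=0
After op 3 (select(0,3) replace("")): buf='T' cursor=0
After op 4 (right): buf='T' cursor=1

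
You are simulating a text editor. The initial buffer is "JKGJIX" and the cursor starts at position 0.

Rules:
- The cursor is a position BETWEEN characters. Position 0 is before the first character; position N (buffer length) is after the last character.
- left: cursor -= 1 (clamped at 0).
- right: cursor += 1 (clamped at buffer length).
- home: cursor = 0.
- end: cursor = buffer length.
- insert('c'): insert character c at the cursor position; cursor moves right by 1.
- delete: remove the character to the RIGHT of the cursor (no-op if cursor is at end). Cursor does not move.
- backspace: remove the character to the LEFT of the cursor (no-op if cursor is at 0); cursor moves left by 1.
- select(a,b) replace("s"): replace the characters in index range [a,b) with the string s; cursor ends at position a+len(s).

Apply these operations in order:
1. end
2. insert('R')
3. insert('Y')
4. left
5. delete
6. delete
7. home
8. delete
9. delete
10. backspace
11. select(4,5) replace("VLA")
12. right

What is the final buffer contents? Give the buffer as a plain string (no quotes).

Answer: GJIXVLA

Derivation:
After op 1 (end): buf='JKGJIX' cursor=6
After op 2 (insert('R')): buf='JKGJIXR' cursor=7
After op 3 (insert('Y')): buf='JKGJIXRY' cursor=8
After op 4 (left): buf='JKGJIXRY' cursor=7
After op 5 (delete): buf='JKGJIXR' cursor=7
After op 6 (delete): buf='JKGJIXR' cursor=7
After op 7 (home): buf='JKGJIXR' cursor=0
After op 8 (delete): buf='KGJIXR' cursor=0
After op 9 (delete): buf='GJIXR' cursor=0
After op 10 (backspace): buf='GJIXR' cursor=0
After op 11 (select(4,5) replace("VLA")): buf='GJIXVLA' cursor=7
After op 12 (right): buf='GJIXVLA' cursor=7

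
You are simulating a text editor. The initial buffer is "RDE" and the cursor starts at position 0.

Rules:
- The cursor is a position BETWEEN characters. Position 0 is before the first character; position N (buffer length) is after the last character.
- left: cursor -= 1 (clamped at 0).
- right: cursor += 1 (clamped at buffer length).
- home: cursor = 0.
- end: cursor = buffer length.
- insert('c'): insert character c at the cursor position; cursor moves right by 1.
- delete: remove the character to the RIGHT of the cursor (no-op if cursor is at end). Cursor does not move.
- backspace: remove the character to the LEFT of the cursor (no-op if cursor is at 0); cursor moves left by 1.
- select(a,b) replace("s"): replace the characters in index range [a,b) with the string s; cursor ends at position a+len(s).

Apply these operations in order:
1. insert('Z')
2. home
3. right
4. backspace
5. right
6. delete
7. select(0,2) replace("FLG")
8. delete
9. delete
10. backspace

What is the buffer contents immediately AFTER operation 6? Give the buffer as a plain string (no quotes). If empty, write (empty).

Answer: RE

Derivation:
After op 1 (insert('Z')): buf='ZRDE' cursor=1
After op 2 (home): buf='ZRDE' cursor=0
After op 3 (right): buf='ZRDE' cursor=1
After op 4 (backspace): buf='RDE' cursor=0
After op 5 (right): buf='RDE' cursor=1
After op 6 (delete): buf='RE' cursor=1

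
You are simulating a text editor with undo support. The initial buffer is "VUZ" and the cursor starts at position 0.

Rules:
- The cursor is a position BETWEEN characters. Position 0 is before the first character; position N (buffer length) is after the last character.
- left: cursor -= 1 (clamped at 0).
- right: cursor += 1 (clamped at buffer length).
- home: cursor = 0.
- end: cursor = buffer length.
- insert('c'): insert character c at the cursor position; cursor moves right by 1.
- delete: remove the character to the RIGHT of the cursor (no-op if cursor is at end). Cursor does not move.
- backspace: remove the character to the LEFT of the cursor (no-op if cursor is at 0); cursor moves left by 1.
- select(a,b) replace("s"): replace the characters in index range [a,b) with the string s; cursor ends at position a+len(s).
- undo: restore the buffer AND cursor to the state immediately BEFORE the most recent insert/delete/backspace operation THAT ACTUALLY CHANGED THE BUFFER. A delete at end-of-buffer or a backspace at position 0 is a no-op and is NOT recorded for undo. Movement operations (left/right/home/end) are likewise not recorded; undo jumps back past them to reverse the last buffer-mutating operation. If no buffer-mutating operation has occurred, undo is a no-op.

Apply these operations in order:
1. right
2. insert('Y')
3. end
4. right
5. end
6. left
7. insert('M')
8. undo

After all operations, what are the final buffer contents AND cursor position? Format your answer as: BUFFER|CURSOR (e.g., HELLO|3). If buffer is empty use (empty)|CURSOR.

After op 1 (right): buf='VUZ' cursor=1
After op 2 (insert('Y')): buf='VYUZ' cursor=2
After op 3 (end): buf='VYUZ' cursor=4
After op 4 (right): buf='VYUZ' cursor=4
After op 5 (end): buf='VYUZ' cursor=4
After op 6 (left): buf='VYUZ' cursor=3
After op 7 (insert('M')): buf='VYUMZ' cursor=4
After op 8 (undo): buf='VYUZ' cursor=3

Answer: VYUZ|3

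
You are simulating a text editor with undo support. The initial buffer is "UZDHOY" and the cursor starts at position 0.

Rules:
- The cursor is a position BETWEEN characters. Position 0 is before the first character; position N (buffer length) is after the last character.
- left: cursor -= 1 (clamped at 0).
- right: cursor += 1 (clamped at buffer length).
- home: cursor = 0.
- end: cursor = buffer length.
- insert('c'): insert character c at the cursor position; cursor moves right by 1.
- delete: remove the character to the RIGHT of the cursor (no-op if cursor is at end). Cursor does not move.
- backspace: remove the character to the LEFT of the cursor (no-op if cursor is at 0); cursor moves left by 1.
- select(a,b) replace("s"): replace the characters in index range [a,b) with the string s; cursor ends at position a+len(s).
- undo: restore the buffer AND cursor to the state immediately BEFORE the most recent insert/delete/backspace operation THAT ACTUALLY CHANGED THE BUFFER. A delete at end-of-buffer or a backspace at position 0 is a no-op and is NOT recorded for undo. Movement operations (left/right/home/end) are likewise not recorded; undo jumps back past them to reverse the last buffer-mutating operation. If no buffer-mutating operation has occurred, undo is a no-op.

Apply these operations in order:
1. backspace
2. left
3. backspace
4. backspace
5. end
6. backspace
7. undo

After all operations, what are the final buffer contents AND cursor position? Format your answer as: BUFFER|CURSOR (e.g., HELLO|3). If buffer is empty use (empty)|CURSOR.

After op 1 (backspace): buf='UZDHOY' cursor=0
After op 2 (left): buf='UZDHOY' cursor=0
After op 3 (backspace): buf='UZDHOY' cursor=0
After op 4 (backspace): buf='UZDHOY' cursor=0
After op 5 (end): buf='UZDHOY' cursor=6
After op 6 (backspace): buf='UZDHO' cursor=5
After op 7 (undo): buf='UZDHOY' cursor=6

Answer: UZDHOY|6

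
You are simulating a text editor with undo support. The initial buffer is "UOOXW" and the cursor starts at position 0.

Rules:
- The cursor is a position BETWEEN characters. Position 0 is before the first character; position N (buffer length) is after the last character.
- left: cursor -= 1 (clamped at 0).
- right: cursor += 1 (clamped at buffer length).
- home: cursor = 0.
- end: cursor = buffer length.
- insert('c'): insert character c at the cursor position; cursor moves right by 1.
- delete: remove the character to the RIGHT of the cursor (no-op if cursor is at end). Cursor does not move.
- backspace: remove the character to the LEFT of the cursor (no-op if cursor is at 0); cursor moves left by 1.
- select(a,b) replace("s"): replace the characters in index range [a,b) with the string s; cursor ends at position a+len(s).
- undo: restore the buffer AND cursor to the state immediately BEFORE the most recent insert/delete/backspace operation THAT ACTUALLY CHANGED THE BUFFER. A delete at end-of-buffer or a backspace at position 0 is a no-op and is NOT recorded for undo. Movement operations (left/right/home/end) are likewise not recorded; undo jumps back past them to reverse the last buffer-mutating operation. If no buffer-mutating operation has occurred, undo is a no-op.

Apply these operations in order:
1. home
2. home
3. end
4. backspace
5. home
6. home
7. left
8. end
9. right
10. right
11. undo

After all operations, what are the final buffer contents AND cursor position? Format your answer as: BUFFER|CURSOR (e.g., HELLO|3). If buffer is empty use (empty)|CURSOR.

After op 1 (home): buf='UOOXW' cursor=0
After op 2 (home): buf='UOOXW' cursor=0
After op 3 (end): buf='UOOXW' cursor=5
After op 4 (backspace): buf='UOOX' cursor=4
After op 5 (home): buf='UOOX' cursor=0
After op 6 (home): buf='UOOX' cursor=0
After op 7 (left): buf='UOOX' cursor=0
After op 8 (end): buf='UOOX' cursor=4
After op 9 (right): buf='UOOX' cursor=4
After op 10 (right): buf='UOOX' cursor=4
After op 11 (undo): buf='UOOXW' cursor=5

Answer: UOOXW|5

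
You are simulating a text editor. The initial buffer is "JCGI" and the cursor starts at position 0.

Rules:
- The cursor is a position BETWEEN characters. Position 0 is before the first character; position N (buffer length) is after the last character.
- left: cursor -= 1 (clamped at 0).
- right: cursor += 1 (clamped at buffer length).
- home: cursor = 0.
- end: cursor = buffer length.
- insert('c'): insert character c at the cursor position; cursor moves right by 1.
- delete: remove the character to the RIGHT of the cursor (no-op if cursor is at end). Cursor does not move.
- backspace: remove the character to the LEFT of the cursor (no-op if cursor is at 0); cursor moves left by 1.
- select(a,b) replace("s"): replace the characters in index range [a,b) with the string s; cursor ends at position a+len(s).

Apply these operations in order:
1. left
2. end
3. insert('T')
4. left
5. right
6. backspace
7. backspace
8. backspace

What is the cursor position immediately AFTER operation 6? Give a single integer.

After op 1 (left): buf='JCGI' cursor=0
After op 2 (end): buf='JCGI' cursor=4
After op 3 (insert('T')): buf='JCGIT' cursor=5
After op 4 (left): buf='JCGIT' cursor=4
After op 5 (right): buf='JCGIT' cursor=5
After op 6 (backspace): buf='JCGI' cursor=4

Answer: 4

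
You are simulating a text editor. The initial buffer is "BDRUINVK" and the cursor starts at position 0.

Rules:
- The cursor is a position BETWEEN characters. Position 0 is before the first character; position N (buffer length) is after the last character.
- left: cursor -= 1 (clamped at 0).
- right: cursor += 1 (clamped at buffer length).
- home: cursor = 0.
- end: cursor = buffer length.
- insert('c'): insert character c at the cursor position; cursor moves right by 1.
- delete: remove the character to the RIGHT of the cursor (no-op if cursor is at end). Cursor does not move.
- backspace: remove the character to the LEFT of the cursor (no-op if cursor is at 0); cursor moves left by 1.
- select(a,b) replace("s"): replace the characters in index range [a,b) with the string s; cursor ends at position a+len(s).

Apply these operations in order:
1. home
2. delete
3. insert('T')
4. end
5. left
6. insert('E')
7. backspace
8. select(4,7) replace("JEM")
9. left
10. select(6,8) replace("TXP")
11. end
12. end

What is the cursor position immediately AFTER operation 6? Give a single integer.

Answer: 8

Derivation:
After op 1 (home): buf='BDRUINVK' cursor=0
After op 2 (delete): buf='DRUINVK' cursor=0
After op 3 (insert('T')): buf='TDRUINVK' cursor=1
After op 4 (end): buf='TDRUINVK' cursor=8
After op 5 (left): buf='TDRUINVK' cursor=7
After op 6 (insert('E')): buf='TDRUINVEK' cursor=8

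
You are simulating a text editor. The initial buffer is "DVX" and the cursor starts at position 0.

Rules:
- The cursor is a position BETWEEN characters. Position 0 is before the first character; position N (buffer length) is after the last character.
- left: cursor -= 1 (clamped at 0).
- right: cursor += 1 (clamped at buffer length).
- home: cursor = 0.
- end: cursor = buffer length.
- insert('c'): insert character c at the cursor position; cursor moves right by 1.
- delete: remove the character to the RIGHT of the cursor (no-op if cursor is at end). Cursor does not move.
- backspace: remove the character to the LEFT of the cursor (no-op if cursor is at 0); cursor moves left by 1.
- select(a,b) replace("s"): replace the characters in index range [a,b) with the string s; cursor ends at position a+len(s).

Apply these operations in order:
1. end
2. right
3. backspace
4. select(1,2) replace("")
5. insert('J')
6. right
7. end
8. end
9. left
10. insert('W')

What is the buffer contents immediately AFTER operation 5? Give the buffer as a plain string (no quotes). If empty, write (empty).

After op 1 (end): buf='DVX' cursor=3
After op 2 (right): buf='DVX' cursor=3
After op 3 (backspace): buf='DV' cursor=2
After op 4 (select(1,2) replace("")): buf='D' cursor=1
After op 5 (insert('J')): buf='DJ' cursor=2

Answer: DJ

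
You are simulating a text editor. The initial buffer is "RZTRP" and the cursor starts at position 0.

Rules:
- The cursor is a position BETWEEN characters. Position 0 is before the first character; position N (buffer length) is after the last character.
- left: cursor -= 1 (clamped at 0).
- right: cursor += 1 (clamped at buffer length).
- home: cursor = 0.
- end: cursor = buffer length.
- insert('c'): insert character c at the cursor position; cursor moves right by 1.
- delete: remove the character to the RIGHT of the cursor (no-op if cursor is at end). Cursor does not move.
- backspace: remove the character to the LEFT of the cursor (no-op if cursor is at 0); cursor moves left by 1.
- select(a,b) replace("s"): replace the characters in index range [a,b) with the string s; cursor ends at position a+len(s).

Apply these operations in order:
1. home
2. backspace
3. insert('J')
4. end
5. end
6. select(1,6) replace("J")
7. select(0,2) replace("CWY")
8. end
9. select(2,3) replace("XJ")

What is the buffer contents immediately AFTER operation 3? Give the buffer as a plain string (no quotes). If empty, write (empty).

Answer: JRZTRP

Derivation:
After op 1 (home): buf='RZTRP' cursor=0
After op 2 (backspace): buf='RZTRP' cursor=0
After op 3 (insert('J')): buf='JRZTRP' cursor=1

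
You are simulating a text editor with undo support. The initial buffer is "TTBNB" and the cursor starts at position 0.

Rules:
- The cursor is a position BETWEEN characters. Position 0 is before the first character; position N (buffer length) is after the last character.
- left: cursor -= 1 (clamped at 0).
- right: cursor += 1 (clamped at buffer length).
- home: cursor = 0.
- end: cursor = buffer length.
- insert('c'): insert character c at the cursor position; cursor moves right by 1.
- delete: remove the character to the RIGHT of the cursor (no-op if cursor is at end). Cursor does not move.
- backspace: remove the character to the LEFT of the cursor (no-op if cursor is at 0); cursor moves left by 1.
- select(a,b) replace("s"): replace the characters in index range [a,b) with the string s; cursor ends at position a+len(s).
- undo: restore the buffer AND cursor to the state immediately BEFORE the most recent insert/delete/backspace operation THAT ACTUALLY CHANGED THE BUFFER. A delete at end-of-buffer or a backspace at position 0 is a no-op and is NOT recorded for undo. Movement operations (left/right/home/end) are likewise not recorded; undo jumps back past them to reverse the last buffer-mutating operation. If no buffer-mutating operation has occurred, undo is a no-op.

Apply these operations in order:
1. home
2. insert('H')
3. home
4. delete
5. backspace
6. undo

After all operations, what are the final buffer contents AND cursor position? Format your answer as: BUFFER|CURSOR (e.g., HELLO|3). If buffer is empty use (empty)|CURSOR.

Answer: HTTBNB|0

Derivation:
After op 1 (home): buf='TTBNB' cursor=0
After op 2 (insert('H')): buf='HTTBNB' cursor=1
After op 3 (home): buf='HTTBNB' cursor=0
After op 4 (delete): buf='TTBNB' cursor=0
After op 5 (backspace): buf='TTBNB' cursor=0
After op 6 (undo): buf='HTTBNB' cursor=0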